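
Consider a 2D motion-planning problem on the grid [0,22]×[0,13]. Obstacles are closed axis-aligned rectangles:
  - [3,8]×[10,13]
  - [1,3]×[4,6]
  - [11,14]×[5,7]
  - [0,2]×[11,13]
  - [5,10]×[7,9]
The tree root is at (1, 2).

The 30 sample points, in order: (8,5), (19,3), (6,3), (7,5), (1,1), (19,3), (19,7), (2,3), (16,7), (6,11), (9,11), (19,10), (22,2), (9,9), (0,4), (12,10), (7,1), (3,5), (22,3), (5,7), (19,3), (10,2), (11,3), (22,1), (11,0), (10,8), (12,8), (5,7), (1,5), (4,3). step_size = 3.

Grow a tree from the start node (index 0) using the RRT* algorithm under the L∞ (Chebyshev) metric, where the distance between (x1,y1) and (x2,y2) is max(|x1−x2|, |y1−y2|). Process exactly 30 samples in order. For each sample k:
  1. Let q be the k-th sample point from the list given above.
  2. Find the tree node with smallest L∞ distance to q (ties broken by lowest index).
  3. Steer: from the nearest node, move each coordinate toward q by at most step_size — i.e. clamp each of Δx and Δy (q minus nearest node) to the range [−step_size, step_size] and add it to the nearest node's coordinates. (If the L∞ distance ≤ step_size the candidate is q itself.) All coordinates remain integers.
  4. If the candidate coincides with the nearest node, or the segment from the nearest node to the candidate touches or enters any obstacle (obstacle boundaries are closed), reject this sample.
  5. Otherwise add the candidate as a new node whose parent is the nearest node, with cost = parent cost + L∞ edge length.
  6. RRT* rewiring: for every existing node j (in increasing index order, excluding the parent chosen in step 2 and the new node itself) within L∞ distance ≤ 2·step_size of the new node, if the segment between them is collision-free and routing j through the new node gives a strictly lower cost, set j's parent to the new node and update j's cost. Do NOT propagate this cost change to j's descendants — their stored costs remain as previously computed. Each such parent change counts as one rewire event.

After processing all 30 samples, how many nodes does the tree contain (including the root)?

Node count: 16

1. q=(8,5) nearest=0 d=7 new=(4,5) → blocked by [1,3]×[4,6], reject
2. q=(19,3) nearest=0 d=18 new=(4,3) → add node 1 parent=0 cost=3
3. q=(6,3) nearest=1 d=2 new=(6,3) → add node 2 parent=1 cost=5
4. q=(7,5) nearest=2 d=2 new=(7,5) → add node 3 parent=2 cost=7
5. q=(1,1) nearest=0 d=1 new=(1,1) → add node 4 parent=0 cost=1
6. q=(19,3) nearest=3 d=12 new=(10,3) → add node 5 parent=3 cost=10
7. q=(19,7) nearest=5 d=9 new=(13,6) → blocked by [11,14]×[5,7], reject
8. q=(2,3) nearest=0 d=1 new=(2,3) → add node 6 parent=0 cost=1; rewire 3→6 (6<7)
9. q=(16,7) nearest=5 d=6 new=(13,6) → blocked by [11,14]×[5,7], reject
10. q=(6,11) nearest=3 d=6 new=(6,8) → blocked by [5,10]×[7,9], reject
11. q=(9,11) nearest=3 d=6 new=(9,8) → blocked by [5,10]×[7,9], reject
12. q=(19,10) nearest=5 d=9 new=(13,6) → blocked by [11,14]×[5,7], reject
13. q=(22,2) nearest=5 d=12 new=(13,2) → add node 7 parent=5 cost=13
14. q=(9,9) nearest=3 d=4 new=(9,8) → blocked by [5,10]×[7,9], reject
15. q=(0,4) nearest=0 d=2 new=(0,4) → add node 8 parent=0 cost=2
16. q=(12,10) nearest=3 d=5 new=(10,8) → blocked by [5,10]×[7,9], reject
17. q=(7,1) nearest=2 d=2 new=(7,1) → add node 9 parent=2 cost=7
18. q=(3,5) nearest=1 d=2 new=(3,5) → blocked by [1,3]×[4,6], reject
19. q=(22,3) nearest=7 d=9 new=(16,3) → add node 10 parent=7 cost=16
20. q=(5,7) nearest=3 d=2 new=(5,7) → blocked by [5,10]×[7,9], reject
21. q=(19,3) nearest=10 d=3 new=(19,3) → add node 11 parent=10 cost=19
22. q=(10,2) nearest=5 d=1 new=(10,2) → add node 12 parent=5 cost=11
23. q=(11,3) nearest=5 d=1 new=(11,3) → add node 13 parent=5 cost=11
24. q=(22,1) nearest=11 d=3 new=(22,1) → add node 14 parent=11 cost=22
25. q=(11,0) nearest=7 d=2 new=(11,0) → add node 15 parent=7 cost=15
26. q=(10,8) nearest=3 d=3 new=(10,8) → blocked by [5,10]×[7,9], reject
27. q=(12,8) nearest=3 d=5 new=(10,8) → blocked by [5,10]×[7,9], reject
28. q=(5,7) nearest=3 d=2 new=(5,7) → blocked by [5,10]×[7,9], reject
29. q=(1,5) nearest=8 d=1 new=(1,5) → blocked by [1,3]×[4,6], reject
30. q=(4,3) nearest=1 d=0 → coincident, reject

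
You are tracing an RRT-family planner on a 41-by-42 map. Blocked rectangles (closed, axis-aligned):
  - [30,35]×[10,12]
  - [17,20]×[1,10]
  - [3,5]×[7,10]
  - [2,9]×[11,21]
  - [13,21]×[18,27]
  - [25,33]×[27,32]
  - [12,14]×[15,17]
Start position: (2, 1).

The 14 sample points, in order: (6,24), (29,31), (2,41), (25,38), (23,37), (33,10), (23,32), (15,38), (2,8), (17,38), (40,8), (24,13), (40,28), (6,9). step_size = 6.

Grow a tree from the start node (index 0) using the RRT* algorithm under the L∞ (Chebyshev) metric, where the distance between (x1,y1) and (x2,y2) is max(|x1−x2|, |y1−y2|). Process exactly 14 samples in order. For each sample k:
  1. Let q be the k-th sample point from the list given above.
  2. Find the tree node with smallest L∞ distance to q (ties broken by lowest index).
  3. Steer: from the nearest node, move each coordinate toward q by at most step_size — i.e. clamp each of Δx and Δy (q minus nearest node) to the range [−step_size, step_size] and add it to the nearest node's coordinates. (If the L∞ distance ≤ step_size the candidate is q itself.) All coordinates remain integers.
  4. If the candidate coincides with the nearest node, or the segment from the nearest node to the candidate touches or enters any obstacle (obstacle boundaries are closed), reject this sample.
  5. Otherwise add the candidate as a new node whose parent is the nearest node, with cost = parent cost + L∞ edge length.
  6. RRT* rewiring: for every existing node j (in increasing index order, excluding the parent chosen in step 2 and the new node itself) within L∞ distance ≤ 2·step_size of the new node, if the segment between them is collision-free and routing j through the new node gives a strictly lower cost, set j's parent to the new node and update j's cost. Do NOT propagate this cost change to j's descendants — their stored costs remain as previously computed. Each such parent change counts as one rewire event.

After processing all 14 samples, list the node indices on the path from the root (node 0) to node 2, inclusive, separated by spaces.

Path: 0 1 2

1. q=(6,24) nearest=0 d=23 new=(6,7) → add node 1 parent=0 cost=6
2. q=(29,31) nearest=1 d=24 new=(12,13) → add node 2 parent=1 cost=12
3. q=(2,41) nearest=2 d=28 new=(6,19) → blocked by [2,9]×[11,21], reject
4. q=(25,38) nearest=2 d=25 new=(18,19) → blocked by [13,21]×[18,27], reject
5. q=(23,37) nearest=2 d=24 new=(18,19) → blocked by [13,21]×[18,27], reject
6. q=(33,10) nearest=2 d=21 new=(18,10) → blocked by [17,20]×[1,10], reject
7. q=(23,32) nearest=2 d=19 new=(18,19) → blocked by [13,21]×[18,27], reject
8. q=(15,38) nearest=2 d=25 new=(15,19) → blocked by [13,21]×[18,27], reject
9. q=(2,8) nearest=1 d=4 new=(2,8) → blocked by [3,5]×[7,10], reject
10. q=(17,38) nearest=2 d=25 new=(17,19) → blocked by [13,21]×[18,27], reject
11. q=(40,8) nearest=2 d=28 new=(18,8) → blocked by [17,20]×[1,10], reject
12. q=(24,13) nearest=2 d=12 new=(18,13) → add node 3 parent=2 cost=18
13. q=(40,28) nearest=3 d=22 new=(24,19) → add node 4 parent=3 cost=24
14. q=(6,9) nearest=1 d=2 new=(6,9) → add node 5 parent=1 cost=8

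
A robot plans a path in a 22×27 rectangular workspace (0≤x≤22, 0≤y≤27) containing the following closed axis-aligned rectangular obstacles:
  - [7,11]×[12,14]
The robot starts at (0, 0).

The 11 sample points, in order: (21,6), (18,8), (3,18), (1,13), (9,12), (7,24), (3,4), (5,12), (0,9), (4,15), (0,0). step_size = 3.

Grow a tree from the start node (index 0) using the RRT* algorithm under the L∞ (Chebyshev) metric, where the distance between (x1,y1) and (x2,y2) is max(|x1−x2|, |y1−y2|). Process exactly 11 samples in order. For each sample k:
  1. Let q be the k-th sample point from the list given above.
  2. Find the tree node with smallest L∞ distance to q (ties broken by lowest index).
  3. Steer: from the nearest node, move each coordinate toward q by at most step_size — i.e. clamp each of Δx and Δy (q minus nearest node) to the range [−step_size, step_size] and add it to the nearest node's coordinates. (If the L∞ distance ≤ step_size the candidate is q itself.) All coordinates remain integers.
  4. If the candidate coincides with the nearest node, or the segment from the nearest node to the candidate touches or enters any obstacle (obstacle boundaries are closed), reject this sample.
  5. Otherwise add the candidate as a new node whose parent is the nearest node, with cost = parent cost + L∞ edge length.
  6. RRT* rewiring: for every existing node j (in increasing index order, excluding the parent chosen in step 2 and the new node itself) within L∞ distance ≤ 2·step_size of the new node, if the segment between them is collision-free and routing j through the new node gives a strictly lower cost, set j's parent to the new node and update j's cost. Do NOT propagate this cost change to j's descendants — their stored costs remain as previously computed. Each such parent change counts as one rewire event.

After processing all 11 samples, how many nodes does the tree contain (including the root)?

1. q=(21,6) nearest=0 d=21 new=(3,3) → add node 1 parent=0 cost=3
2. q=(18,8) nearest=1 d=15 new=(6,6) → add node 2 parent=1 cost=6
3. q=(3,18) nearest=2 d=12 new=(3,9) → add node 3 parent=2 cost=9
4. q=(1,13) nearest=3 d=4 new=(1,12) → add node 4 parent=3 cost=12
5. q=(9,12) nearest=2 d=6 new=(9,9) → add node 5 parent=2 cost=9
6. q=(7,24) nearest=4 d=12 new=(4,15) → add node 6 parent=4 cost=15
7. q=(3,4) nearest=1 d=1 new=(3,4) → add node 7 parent=1 cost=4
8. q=(5,12) nearest=3 d=3 new=(5,12) → add node 8 parent=3 cost=12
9. q=(0,9) nearest=3 d=3 new=(0,9) → add node 9 parent=3 cost=12
10. q=(4,15) nearest=6 d=0 → coincident, reject
11. q=(0,0) nearest=0 d=0 → coincident, reject

Node count: 10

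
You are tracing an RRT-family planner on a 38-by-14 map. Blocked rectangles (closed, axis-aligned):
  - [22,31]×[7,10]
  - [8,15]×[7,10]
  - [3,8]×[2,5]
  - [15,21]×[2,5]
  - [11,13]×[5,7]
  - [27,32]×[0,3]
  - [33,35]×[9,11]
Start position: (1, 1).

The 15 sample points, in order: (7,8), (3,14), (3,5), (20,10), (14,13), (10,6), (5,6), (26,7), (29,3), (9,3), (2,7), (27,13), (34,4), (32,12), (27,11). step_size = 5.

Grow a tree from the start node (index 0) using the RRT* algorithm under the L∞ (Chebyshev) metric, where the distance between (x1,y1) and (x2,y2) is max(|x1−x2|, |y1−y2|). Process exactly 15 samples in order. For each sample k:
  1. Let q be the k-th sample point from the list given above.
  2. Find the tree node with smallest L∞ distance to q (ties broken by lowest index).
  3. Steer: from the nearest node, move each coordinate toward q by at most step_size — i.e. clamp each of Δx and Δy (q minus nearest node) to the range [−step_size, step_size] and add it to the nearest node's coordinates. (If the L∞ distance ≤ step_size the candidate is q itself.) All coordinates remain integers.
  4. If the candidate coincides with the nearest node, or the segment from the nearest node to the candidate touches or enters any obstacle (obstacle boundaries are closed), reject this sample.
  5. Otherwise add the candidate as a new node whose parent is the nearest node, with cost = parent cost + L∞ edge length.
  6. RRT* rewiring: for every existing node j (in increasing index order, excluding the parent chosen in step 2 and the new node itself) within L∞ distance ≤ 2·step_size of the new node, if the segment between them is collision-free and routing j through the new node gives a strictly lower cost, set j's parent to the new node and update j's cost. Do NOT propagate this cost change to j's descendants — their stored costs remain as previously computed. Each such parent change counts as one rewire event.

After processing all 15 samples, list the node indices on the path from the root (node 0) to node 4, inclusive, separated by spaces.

Path: 0 1 4

1. q=(7,8) nearest=0 d=7 new=(6,6) → blocked by [3,8]×[2,5], reject
2. q=(3,14) nearest=0 d=13 new=(3,6) → add node 1 parent=0 cost=5
3. q=(3,5) nearest=1 d=1 new=(3,5) → blocked by [3,8]×[2,5], reject
4. q=(20,10) nearest=1 d=17 new=(8,10) → blocked by [8,15]×[7,10], reject
5. q=(14,13) nearest=1 d=11 new=(8,11) → add node 2 parent=1 cost=10
6. q=(10,6) nearest=2 d=5 new=(10,6) → blocked by [8,15]×[7,10], reject
7. q=(5,6) nearest=1 d=2 new=(5,6) → add node 3 parent=1 cost=7
8. q=(26,7) nearest=2 d=18 new=(13,7) → blocked by [8,15]×[7,10], reject
9. q=(29,3) nearest=2 d=21 new=(13,6) → blocked by [8,15]×[7,10], reject
10. q=(9,3) nearest=3 d=4 new=(9,3) → blocked by [3,8]×[2,5], reject
11. q=(2,7) nearest=1 d=1 new=(2,7) → add node 4 parent=1 cost=6
12. q=(27,13) nearest=2 d=19 new=(13,13) → add node 5 parent=2 cost=15
13. q=(34,4) nearest=5 d=21 new=(18,8) → add node 6 parent=5 cost=20
14. q=(32,12) nearest=6 d=14 new=(23,12) → add node 7 parent=6 cost=25
15. q=(27,11) nearest=7 d=4 new=(27,11) → add node 8 parent=7 cost=29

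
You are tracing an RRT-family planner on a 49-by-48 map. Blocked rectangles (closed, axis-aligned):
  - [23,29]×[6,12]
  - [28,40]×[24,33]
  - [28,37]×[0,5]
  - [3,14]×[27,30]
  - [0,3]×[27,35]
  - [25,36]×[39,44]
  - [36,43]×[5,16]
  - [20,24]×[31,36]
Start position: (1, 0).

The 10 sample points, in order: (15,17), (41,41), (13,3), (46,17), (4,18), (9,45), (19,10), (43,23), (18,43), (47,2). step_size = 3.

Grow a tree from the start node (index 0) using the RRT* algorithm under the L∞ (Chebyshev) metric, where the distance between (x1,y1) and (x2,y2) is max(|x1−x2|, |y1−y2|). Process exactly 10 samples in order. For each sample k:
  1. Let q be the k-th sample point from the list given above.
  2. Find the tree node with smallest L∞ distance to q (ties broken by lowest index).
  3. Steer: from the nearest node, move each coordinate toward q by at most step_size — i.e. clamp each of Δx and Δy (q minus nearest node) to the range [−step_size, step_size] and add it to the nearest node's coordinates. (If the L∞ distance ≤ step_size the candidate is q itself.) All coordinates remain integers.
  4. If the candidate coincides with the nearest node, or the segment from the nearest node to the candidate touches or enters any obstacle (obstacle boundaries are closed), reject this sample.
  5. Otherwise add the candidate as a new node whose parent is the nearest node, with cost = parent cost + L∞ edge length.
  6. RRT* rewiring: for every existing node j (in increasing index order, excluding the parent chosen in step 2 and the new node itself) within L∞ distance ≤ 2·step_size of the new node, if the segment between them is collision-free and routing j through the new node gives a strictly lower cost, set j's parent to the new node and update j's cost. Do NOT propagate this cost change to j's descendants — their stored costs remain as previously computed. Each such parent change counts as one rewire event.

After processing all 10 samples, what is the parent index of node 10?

Parent of node 10: 8

1. q=(15,17) nearest=0 d=17 new=(4,3) → add node 1 parent=0 cost=3
2. q=(41,41) nearest=1 d=38 new=(7,6) → add node 2 parent=1 cost=6
3. q=(13,3) nearest=2 d=6 new=(10,3) → add node 3 parent=2 cost=9
4. q=(46,17) nearest=3 d=36 new=(13,6) → add node 4 parent=3 cost=12
5. q=(4,18) nearest=2 d=12 new=(4,9) → add node 5 parent=2 cost=9
6. q=(9,45) nearest=5 d=36 new=(7,12) → add node 6 parent=5 cost=12
7. q=(19,10) nearest=4 d=6 new=(16,9) → add node 7 parent=4 cost=15
8. q=(43,23) nearest=7 d=27 new=(19,12) → add node 8 parent=7 cost=18
9. q=(18,43) nearest=6 d=31 new=(10,15) → add node 9 parent=6 cost=15
10. q=(47,2) nearest=8 d=28 new=(22,9) → add node 10 parent=8 cost=21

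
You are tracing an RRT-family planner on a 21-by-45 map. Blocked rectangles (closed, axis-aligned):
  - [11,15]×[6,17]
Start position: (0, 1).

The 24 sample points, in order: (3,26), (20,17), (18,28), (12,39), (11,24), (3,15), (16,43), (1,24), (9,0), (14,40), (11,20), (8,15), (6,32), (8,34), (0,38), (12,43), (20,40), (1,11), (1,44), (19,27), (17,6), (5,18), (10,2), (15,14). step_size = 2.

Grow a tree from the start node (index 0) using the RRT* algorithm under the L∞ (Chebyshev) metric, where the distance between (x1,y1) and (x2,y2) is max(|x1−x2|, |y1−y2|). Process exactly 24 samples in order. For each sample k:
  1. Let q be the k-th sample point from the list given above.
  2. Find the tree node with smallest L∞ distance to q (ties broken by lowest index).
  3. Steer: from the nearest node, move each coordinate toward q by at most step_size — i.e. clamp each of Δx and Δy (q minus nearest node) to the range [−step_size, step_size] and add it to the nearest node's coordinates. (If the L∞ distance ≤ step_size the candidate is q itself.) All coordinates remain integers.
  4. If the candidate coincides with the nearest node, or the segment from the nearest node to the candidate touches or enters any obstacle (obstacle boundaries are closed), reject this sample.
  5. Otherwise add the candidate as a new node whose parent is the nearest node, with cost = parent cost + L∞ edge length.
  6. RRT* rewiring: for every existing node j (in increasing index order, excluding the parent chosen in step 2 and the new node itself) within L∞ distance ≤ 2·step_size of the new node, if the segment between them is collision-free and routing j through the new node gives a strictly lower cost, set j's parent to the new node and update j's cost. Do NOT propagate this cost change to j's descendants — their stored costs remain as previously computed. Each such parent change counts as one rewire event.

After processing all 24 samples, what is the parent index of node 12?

1. q=(3,26) nearest=0 d=25 new=(2,3) → add node 1 parent=0 cost=2
2. q=(20,17) nearest=1 d=18 new=(4,5) → add node 2 parent=1 cost=4
3. q=(18,28) nearest=2 d=23 new=(6,7) → add node 3 parent=2 cost=6
4. q=(12,39) nearest=3 d=32 new=(8,9) → add node 4 parent=3 cost=8
5. q=(11,24) nearest=4 d=15 new=(10,11) → add node 5 parent=4 cost=10
6. q=(3,15) nearest=4 d=6 new=(6,11) → add node 6 parent=4 cost=10
7. q=(16,43) nearest=5 d=32 new=(12,13) → blocked by [11,15]×[6,17], reject
8. q=(1,24) nearest=5 d=13 new=(8,13) → add node 7 parent=5 cost=12
9. q=(9,0) nearest=2 d=5 new=(6,3) → add node 8 parent=2 cost=6
10. q=(14,40) nearest=7 d=27 new=(10,15) → add node 9 parent=7 cost=14
11. q=(11,20) nearest=9 d=5 new=(11,17) → blocked by [11,15]×[6,17], reject
12. q=(8,15) nearest=7 d=2 new=(8,15) → add node 10 parent=7 cost=14
13. q=(6,32) nearest=9 d=17 new=(8,17) → add node 11 parent=9 cost=16
14. q=(8,34) nearest=11 d=17 new=(8,19) → add node 12 parent=11 cost=18
15. q=(0,38) nearest=12 d=19 new=(6,21) → add node 13 parent=12 cost=20
16. q=(12,43) nearest=13 d=22 new=(8,23) → add node 14 parent=13 cost=22
17. q=(20,40) nearest=14 d=17 new=(10,25) → add node 15 parent=14 cost=24
18. q=(1,11) nearest=3 d=5 new=(4,9) → add node 16 parent=3 cost=8
19. q=(1,44) nearest=15 d=19 new=(8,27) → add node 17 parent=15 cost=26
20. q=(19,27) nearest=15 d=9 new=(12,27) → add node 18 parent=15 cost=26
21. q=(17,6) nearest=5 d=7 new=(12,9) → blocked by [11,15]×[6,17], reject
22. q=(5,18) nearest=10 d=3 new=(6,17) → add node 19 parent=10 cost=16
23. q=(10,2) nearest=8 d=4 new=(8,2) → add node 20 parent=8 cost=8
24. q=(15,14) nearest=5 d=5 new=(12,13) → blocked by [11,15]×[6,17], reject

Parent of node 12: 11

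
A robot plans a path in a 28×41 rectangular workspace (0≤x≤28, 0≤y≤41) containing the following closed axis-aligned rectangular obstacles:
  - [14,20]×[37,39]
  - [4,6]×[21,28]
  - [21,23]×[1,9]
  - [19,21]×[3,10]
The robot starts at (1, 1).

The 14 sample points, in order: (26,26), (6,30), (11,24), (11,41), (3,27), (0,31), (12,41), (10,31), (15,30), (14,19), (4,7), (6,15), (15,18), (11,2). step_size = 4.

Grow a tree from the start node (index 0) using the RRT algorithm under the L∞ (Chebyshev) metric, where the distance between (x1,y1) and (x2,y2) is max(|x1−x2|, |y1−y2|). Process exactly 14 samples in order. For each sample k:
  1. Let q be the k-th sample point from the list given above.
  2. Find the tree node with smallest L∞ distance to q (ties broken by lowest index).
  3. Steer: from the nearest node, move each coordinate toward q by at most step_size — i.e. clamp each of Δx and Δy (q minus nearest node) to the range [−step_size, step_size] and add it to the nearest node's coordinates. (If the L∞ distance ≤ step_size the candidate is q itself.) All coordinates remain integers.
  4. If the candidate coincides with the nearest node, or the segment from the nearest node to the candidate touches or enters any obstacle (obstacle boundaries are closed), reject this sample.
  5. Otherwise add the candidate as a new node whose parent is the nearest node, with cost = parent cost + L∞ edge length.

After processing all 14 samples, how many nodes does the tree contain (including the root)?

1. q=(26,26) nearest=0 d=25 new=(5,5) → add node 1 parent=0 cost=4
2. q=(6,30) nearest=1 d=25 new=(6,9) → add node 2 parent=1 cost=8
3. q=(11,24) nearest=2 d=15 new=(10,13) → add node 3 parent=2 cost=12
4. q=(11,41) nearest=3 d=28 new=(11,17) → add node 4 parent=3 cost=16
5. q=(3,27) nearest=4 d=10 new=(7,21) → add node 5 parent=4 cost=20
6. q=(0,31) nearest=5 d=10 new=(3,25) → blocked by [4,6]×[21,28], reject
7. q=(12,41) nearest=5 d=20 new=(11,25) → add node 6 parent=5 cost=24
8. q=(10,31) nearest=6 d=6 new=(10,29) → add node 7 parent=6 cost=28
9. q=(15,30) nearest=6 d=5 new=(15,29) → add node 8 parent=6 cost=28
10. q=(14,19) nearest=4 d=3 new=(14,19) → add node 9 parent=4 cost=19
11. q=(4,7) nearest=1 d=2 new=(4,7) → add node 10 parent=1 cost=6
12. q=(6,15) nearest=3 d=4 new=(6,15) → add node 11 parent=3 cost=16
13. q=(15,18) nearest=9 d=1 new=(15,18) → add node 12 parent=9 cost=20
14. q=(11,2) nearest=1 d=6 new=(9,2) → add node 13 parent=1 cost=8

Node count: 14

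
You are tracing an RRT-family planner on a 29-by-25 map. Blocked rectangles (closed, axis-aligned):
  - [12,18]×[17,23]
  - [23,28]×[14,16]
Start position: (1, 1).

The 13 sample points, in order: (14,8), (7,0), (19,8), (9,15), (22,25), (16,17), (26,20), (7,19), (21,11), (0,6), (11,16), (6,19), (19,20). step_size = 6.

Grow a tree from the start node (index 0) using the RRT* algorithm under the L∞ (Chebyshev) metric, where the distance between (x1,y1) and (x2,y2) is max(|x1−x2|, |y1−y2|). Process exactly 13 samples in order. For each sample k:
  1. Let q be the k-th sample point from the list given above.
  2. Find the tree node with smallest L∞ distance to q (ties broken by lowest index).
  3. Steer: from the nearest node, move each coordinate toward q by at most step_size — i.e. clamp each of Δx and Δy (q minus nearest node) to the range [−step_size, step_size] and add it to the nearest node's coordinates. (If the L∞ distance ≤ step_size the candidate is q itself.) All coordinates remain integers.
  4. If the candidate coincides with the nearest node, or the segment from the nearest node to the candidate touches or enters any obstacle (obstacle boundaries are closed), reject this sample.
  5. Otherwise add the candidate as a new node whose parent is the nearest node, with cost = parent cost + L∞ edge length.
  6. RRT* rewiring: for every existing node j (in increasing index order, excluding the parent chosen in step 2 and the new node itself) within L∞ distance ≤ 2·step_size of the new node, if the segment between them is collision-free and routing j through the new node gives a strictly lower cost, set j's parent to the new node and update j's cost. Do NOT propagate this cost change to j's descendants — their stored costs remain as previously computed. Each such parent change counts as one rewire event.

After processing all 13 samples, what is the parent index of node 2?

1. q=(14,8) nearest=0 d=13 new=(7,7) → add node 1 parent=0 cost=6
2. q=(7,0) nearest=0 d=6 new=(7,0) → add node 2 parent=0 cost=6
3. q=(19,8) nearest=1 d=12 new=(13,8) → add node 3 parent=1 cost=12
4. q=(9,15) nearest=3 d=7 new=(9,14) → add node 4 parent=3 cost=18
5. q=(22,25) nearest=4 d=13 new=(15,20) → blocked by [12,18]×[17,23], reject
6. q=(16,17) nearest=4 d=7 new=(15,17) → blocked by [12,18]×[17,23], reject
7. q=(26,20) nearest=3 d=13 new=(19,14) → add node 5 parent=3 cost=18
8. q=(7,19) nearest=4 d=5 new=(7,19) → add node 6 parent=4 cost=23
9. q=(21,11) nearest=5 d=3 new=(21,11) → add node 7 parent=5 cost=21
10. q=(0,6) nearest=0 d=5 new=(0,6) → add node 8 parent=0 cost=5; rewire 4→8 (14<18)
11. q=(11,16) nearest=4 d=2 new=(11,16) → add node 9 parent=4 cost=16; rewire 6→9 (20<23)
12. q=(6,19) nearest=6 d=1 new=(6,19) → add node 10 parent=6 cost=21
13. q=(19,20) nearest=5 d=6 new=(19,20) → add node 11 parent=5 cost=24

Parent of node 2: 0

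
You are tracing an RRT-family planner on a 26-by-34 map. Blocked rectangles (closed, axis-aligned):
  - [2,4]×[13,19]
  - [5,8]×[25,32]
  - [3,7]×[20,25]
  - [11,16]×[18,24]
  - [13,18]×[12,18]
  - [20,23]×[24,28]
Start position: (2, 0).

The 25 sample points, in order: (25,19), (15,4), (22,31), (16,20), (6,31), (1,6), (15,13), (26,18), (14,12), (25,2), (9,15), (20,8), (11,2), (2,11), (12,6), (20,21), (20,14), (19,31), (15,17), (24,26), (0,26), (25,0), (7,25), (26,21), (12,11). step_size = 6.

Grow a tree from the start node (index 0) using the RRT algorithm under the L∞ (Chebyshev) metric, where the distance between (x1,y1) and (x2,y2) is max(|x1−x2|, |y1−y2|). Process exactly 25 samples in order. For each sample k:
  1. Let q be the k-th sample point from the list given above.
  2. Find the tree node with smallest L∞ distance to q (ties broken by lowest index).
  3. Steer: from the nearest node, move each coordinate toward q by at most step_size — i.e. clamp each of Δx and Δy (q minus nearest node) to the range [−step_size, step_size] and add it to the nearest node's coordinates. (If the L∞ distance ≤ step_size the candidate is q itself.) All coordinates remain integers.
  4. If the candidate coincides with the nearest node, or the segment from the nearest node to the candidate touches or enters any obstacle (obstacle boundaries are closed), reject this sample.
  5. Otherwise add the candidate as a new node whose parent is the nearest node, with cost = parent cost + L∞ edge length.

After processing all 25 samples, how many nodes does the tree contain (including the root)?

Node count: 18

1. q=(25,19) nearest=0 d=23 new=(8,6) → add node 1 parent=0 cost=6
2. q=(15,4) nearest=1 d=7 new=(14,4) → add node 2 parent=1 cost=12
3. q=(22,31) nearest=1 d=25 new=(14,12) → blocked by [13,18]×[12,18], reject
4. q=(16,20) nearest=1 d=14 new=(14,12) → blocked by [13,18]×[12,18], reject
5. q=(6,31) nearest=1 d=25 new=(6,12) → add node 3 parent=1 cost=12
6. q=(1,6) nearest=0 d=6 new=(1,6) → add node 4 parent=0 cost=6
7. q=(15,13) nearest=1 d=7 new=(14,12) → blocked by [13,18]×[12,18], reject
8. q=(26,18) nearest=2 d=14 new=(20,10) → add node 5 parent=2 cost=18
9. q=(14,12) nearest=1 d=6 new=(14,12) → blocked by [13,18]×[12,18], reject
10. q=(25,2) nearest=5 d=8 new=(25,4) → add node 6 parent=5 cost=24
11. q=(9,15) nearest=3 d=3 new=(9,15) → add node 7 parent=3 cost=15
12. q=(20,8) nearest=5 d=2 new=(20,8) → add node 8 parent=5 cost=20
13. q=(11,2) nearest=2 d=3 new=(11,2) → add node 9 parent=2 cost=15
14. q=(2,11) nearest=3 d=4 new=(2,11) → add node 10 parent=3 cost=16
15. q=(12,6) nearest=2 d=2 new=(12,6) → add node 11 parent=2 cost=14
16. q=(20,21) nearest=5 d=11 new=(20,16) → add node 12 parent=5 cost=24
17. q=(20,14) nearest=12 d=2 new=(20,14) → add node 13 parent=12 cost=26
18. q=(19,31) nearest=12 d=15 new=(19,22) → add node 14 parent=12 cost=30
19. q=(15,17) nearest=12 d=5 new=(15,17) → blocked by [13,18]×[12,18], reject
20. q=(24,26) nearest=14 d=5 new=(24,26) → blocked by [20,23]×[24,28], reject
21. q=(0,26) nearest=7 d=11 new=(3,21) → blocked by [3,7]×[20,25], reject
22. q=(25,0) nearest=6 d=4 new=(25,0) → add node 15 parent=6 cost=28
23. q=(7,25) nearest=7 d=10 new=(7,21) → blocked by [3,7]×[20,25], reject
24. q=(26,21) nearest=12 d=6 new=(26,21) → add node 16 parent=12 cost=30
25. q=(12,11) nearest=7 d=4 new=(12,11) → add node 17 parent=7 cost=19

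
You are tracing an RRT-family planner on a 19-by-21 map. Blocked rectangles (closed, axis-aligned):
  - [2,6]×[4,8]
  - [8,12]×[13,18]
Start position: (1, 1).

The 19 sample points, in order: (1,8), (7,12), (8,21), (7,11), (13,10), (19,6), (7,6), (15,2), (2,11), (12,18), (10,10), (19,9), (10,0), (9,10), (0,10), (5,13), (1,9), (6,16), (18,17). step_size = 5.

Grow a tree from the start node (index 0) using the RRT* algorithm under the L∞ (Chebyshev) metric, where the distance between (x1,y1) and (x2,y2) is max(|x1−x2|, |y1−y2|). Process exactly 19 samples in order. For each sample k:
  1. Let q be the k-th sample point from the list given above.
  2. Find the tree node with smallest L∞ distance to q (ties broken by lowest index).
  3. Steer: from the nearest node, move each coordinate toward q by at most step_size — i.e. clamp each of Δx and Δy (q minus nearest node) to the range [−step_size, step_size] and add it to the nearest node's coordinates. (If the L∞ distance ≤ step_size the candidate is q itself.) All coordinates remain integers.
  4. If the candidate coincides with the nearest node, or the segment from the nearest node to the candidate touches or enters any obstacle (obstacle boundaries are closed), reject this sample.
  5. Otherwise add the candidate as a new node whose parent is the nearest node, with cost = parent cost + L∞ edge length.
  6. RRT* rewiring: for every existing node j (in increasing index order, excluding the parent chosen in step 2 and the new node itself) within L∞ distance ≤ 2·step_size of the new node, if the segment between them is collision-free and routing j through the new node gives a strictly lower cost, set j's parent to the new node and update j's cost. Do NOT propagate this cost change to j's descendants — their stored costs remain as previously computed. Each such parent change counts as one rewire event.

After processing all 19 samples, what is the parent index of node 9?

Parent of node 9: 4

1. q=(1,8) nearest=0 d=7 new=(1,6) → add node 1 parent=0 cost=5
2. q=(7,12) nearest=1 d=6 new=(6,11) → blocked by [2,6]×[4,8], reject
3. q=(8,21) nearest=1 d=15 new=(6,11) → blocked by [2,6]×[4,8], reject
4. q=(7,11) nearest=1 d=6 new=(6,11) → blocked by [2,6]×[4,8], reject
5. q=(13,10) nearest=0 d=12 new=(6,6) → blocked by [2,6]×[4,8], reject
6. q=(19,6) nearest=0 d=18 new=(6,6) → blocked by [2,6]×[4,8], reject
7. q=(7,6) nearest=0 d=6 new=(6,6) → blocked by [2,6]×[4,8], reject
8. q=(15,2) nearest=0 d=14 new=(6,2) → add node 2 parent=0 cost=5
9. q=(2,11) nearest=1 d=5 new=(2,11) → add node 3 parent=1 cost=10
10. q=(12,18) nearest=3 d=10 new=(7,16) → add node 4 parent=3 cost=15
11. q=(10,10) nearest=4 d=6 new=(10,11) → blocked by [8,12]×[13,18], reject
12. q=(19,9) nearest=4 d=12 new=(12,11) → blocked by [8,12]×[13,18], reject
13. q=(10,0) nearest=2 d=4 new=(10,0) → add node 5 parent=2 cost=9
14. q=(9,10) nearest=4 d=6 new=(9,11) → blocked by [8,12]×[13,18], reject
15. q=(0,10) nearest=3 d=2 new=(0,10) → add node 6 parent=3 cost=12
16. q=(5,13) nearest=3 d=3 new=(5,13) → add node 7 parent=3 cost=13
17. q=(1,9) nearest=6 d=1 new=(1,9) → add node 8 parent=6 cost=13
18. q=(6,16) nearest=4 d=1 new=(6,16) → add node 9 parent=4 cost=16
19. q=(18,17) nearest=4 d=11 new=(12,17) → blocked by [8,12]×[13,18], reject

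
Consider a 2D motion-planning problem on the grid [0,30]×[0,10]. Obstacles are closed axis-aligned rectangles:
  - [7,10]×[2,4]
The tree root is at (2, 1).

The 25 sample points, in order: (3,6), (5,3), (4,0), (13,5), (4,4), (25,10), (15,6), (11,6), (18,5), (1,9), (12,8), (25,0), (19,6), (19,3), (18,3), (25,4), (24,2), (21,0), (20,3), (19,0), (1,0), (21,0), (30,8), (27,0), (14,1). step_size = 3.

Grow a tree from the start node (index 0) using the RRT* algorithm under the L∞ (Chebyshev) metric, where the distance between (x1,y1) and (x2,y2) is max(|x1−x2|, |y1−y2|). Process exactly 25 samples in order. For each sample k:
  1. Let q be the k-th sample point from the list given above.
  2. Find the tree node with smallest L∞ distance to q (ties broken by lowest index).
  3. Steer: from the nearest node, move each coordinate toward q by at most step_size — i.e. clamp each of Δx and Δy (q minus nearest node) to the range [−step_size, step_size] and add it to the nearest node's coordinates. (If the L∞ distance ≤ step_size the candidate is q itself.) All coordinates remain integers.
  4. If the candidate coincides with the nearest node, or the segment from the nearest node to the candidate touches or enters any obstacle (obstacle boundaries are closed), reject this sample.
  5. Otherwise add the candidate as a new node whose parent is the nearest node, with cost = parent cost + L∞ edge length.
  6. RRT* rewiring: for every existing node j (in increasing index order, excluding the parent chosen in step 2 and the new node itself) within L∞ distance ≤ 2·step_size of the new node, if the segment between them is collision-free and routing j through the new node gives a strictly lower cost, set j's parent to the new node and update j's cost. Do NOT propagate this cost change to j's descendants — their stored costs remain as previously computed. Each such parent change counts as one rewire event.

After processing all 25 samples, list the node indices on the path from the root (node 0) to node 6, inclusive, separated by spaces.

1. q=(3,6) nearest=0 d=5 new=(3,4) → add node 1 parent=0 cost=3
2. q=(5,3) nearest=1 d=2 new=(5,3) → add node 2 parent=1 cost=5
3. q=(4,0) nearest=0 d=2 new=(4,0) → add node 3 parent=0 cost=2
4. q=(13,5) nearest=2 d=8 new=(8,5) → add node 4 parent=2 cost=8
5. q=(4,4) nearest=1 d=1 new=(4,4) → add node 5 parent=1 cost=4
6. q=(25,10) nearest=4 d=17 new=(11,8) → add node 6 parent=4 cost=11
7. q=(15,6) nearest=6 d=4 new=(14,6) → add node 7 parent=6 cost=14
8. q=(11,6) nearest=6 d=2 new=(11,6) → add node 8 parent=6 cost=13
9. q=(18,5) nearest=7 d=4 new=(17,5) → add node 9 parent=7 cost=17
10. q=(1,9) nearest=1 d=5 new=(1,7) → add node 10 parent=1 cost=6
11. q=(12,8) nearest=6 d=1 new=(12,8) → add node 11 parent=6 cost=12
12. q=(25,0) nearest=9 d=8 new=(20,2) → add node 12 parent=9 cost=20
13. q=(19,6) nearest=9 d=2 new=(19,6) → add node 13 parent=9 cost=19
14. q=(19,3) nearest=12 d=1 new=(19,3) → add node 14 parent=12 cost=21
15. q=(18,3) nearest=14 d=1 new=(18,3) → add node 15 parent=14 cost=22
16. q=(25,4) nearest=12 d=5 new=(23,4) → add node 16 parent=12 cost=23
17. q=(24,2) nearest=16 d=2 new=(24,2) → add node 17 parent=16 cost=25
18. q=(21,0) nearest=12 d=2 new=(21,0) → add node 18 parent=12 cost=22
19. q=(20,3) nearest=12 d=1 new=(20,3) → add node 19 parent=12 cost=21
20. q=(19,0) nearest=12 d=2 new=(19,0) → add node 20 parent=12 cost=22
21. q=(1,0) nearest=0 d=1 new=(1,0) → add node 21 parent=0 cost=1
22. q=(21,0) nearest=18 d=0 → coincident, reject
23. q=(30,8) nearest=17 d=6 new=(27,5) → add node 22 parent=17 cost=28
24. q=(27,0) nearest=17 d=3 new=(27,0) → add node 23 parent=17 cost=28
25. q=(14,1) nearest=9 d=4 new=(14,2) → add node 24 parent=9 cost=20

Path: 0 1 2 4 6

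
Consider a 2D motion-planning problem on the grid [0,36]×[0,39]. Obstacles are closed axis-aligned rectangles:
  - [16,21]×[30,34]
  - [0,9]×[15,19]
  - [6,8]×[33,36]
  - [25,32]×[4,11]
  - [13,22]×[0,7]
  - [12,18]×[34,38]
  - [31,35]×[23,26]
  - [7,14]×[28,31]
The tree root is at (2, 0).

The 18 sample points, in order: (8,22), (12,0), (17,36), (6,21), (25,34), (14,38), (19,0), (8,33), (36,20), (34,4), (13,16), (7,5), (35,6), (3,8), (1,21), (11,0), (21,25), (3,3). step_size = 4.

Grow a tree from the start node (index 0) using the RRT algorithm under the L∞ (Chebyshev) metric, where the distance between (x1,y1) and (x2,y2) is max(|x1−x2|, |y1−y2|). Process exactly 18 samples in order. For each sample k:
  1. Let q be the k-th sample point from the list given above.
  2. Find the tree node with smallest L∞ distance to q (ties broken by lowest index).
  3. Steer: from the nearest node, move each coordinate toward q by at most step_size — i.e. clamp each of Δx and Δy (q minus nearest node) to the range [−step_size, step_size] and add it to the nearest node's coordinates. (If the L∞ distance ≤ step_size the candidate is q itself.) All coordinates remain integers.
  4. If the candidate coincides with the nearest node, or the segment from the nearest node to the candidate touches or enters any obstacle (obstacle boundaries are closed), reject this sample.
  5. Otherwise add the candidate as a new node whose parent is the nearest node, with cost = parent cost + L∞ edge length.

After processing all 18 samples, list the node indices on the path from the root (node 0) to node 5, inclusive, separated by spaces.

Path: 0 1 5

1. q=(8,22) nearest=0 d=22 new=(6,4) → add node 1 parent=0 cost=4
2. q=(12,0) nearest=1 d=6 new=(10,0) → add node 2 parent=1 cost=8
3. q=(17,36) nearest=1 d=32 new=(10,8) → add node 3 parent=1 cost=8
4. q=(6,21) nearest=3 d=13 new=(6,12) → add node 4 parent=3 cost=12
5. q=(25,34) nearest=4 d=22 new=(10,16) → blocked by [0,9]×[15,19], reject
6. q=(14,38) nearest=4 d=26 new=(10,16) → blocked by [0,9]×[15,19], reject
7. q=(19,0) nearest=2 d=9 new=(14,0) → blocked by [13,22]×[0,7], reject
8. q=(8,33) nearest=4 d=21 new=(8,16) → blocked by [0,9]×[15,19], reject
9. q=(36,20) nearest=2 d=26 new=(14,4) → blocked by [13,22]×[0,7], reject
10. q=(34,4) nearest=2 d=24 new=(14,4) → blocked by [13,22]×[0,7], reject
11. q=(13,16) nearest=4 d=7 new=(10,16) → blocked by [0,9]×[15,19], reject
12. q=(7,5) nearest=1 d=1 new=(7,5) → add node 5 parent=1 cost=5
13. q=(35,6) nearest=2 d=25 new=(14,4) → blocked by [13,22]×[0,7], reject
14. q=(3,8) nearest=1 d=4 new=(3,8) → add node 6 parent=1 cost=8
15. q=(1,21) nearest=4 d=9 new=(2,16) → blocked by [0,9]×[15,19], reject
16. q=(11,0) nearest=2 d=1 new=(11,0) → add node 7 parent=2 cost=9
17. q=(21,25) nearest=4 d=15 new=(10,16) → blocked by [0,9]×[15,19], reject
18. q=(3,3) nearest=0 d=3 new=(3,3) → add node 8 parent=0 cost=3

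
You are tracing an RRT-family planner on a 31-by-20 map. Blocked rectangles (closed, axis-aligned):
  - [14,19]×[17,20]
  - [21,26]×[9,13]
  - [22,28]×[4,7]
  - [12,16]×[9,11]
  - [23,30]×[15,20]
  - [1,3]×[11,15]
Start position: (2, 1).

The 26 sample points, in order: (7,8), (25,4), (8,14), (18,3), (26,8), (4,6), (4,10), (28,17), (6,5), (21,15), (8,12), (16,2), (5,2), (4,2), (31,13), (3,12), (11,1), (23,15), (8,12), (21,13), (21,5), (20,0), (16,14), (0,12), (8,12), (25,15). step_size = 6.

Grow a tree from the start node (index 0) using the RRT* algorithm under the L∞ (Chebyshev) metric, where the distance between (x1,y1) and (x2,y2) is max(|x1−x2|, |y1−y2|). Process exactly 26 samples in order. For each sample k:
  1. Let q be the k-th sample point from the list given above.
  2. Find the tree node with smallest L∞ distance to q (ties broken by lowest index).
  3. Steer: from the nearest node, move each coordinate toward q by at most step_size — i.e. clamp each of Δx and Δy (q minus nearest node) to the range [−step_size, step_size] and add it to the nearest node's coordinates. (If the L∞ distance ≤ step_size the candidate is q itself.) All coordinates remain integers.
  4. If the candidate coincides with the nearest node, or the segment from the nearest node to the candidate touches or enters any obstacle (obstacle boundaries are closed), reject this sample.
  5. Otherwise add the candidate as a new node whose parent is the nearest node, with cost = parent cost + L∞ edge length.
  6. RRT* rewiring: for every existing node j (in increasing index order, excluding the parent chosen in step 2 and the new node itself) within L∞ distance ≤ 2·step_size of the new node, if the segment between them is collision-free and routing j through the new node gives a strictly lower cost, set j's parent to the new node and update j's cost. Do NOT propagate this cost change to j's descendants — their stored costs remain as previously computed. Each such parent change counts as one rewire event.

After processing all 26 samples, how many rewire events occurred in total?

1. q=(7,8) nearest=0 d=7 new=(7,7) → add node 1 parent=0 cost=6
2. q=(25,4) nearest=1 d=18 new=(13,4) → add node 2 parent=1 cost=12
3. q=(8,14) nearest=1 d=7 new=(8,13) → add node 3 parent=1 cost=12
4. q=(18,3) nearest=2 d=5 new=(18,3) → add node 4 parent=2 cost=17
5. q=(26,8) nearest=4 d=8 new=(24,8) → blocked by [22,28]×[4,7], reject
6. q=(4,6) nearest=1 d=3 new=(4,6) → add node 5 parent=1 cost=9
7. q=(4,10) nearest=1 d=3 new=(4,10) → add node 6 parent=1 cost=9
8. q=(28,17) nearest=4 d=14 new=(24,9) → blocked by [21,26]×[9,13], reject
9. q=(6,5) nearest=1 d=2 new=(6,5) → add node 7 parent=1 cost=8
10. q=(21,15) nearest=2 d=11 new=(19,10) → add node 8 parent=2 cost=18
11. q=(8,12) nearest=3 d=1 new=(8,12) → add node 9 parent=3 cost=13
12. q=(16,2) nearest=4 d=2 new=(16,2) → add node 10 parent=4 cost=19
13. q=(5,2) nearest=0 d=3 new=(5,2) → add node 11 parent=0 cost=3; rewire 2→11 (11<12); rewire 5→11 (7<9); rewire 7→11 (6<8); rewire 10→11 (14<19)
14. q=(4,2) nearest=11 d=1 new=(4,2) → add node 12 parent=11 cost=4
15. q=(31,13) nearest=8 d=12 new=(25,13) → blocked by [21,26]×[9,13], reject
16. q=(3,12) nearest=6 d=2 new=(3,12) → blocked by [1,3]×[11,15], reject
17. q=(11,1) nearest=2 d=3 new=(11,1) → add node 13 parent=2 cost=14
18. q=(23,15) nearest=8 d=5 new=(23,15) → blocked by [21,26]×[9,13], reject
19. q=(8,12) nearest=9 d=0 → coincident, reject
20. q=(21,13) nearest=8 d=3 new=(21,13) → blocked by [21,26]×[9,13], reject
21. q=(21,5) nearest=4 d=3 new=(21,5) → add node 14 parent=4 cost=20
22. q=(20,0) nearest=4 d=3 new=(20,0) → add node 15 parent=4 cost=20
23. q=(16,14) nearest=8 d=4 new=(16,14) → add node 16 parent=8 cost=22
24. q=(0,12) nearest=6 d=4 new=(0,12) → blocked by [1,3]×[11,15], reject
25. q=(8,12) nearest=9 d=0 → coincident, reject
26. q=(25,15) nearest=8 d=6 new=(25,15) → blocked by [21,26]×[9,13], reject

Rewire events: 4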